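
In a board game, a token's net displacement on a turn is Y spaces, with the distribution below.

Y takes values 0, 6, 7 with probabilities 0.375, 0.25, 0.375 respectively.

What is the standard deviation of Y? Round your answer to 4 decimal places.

3.2186

E[Y] = (0)(0.375) + (6)(0.25) + (7)(0.375) = 4.125
E[Y²] = (0)²(0.375) + (6)²(0.25) + (7)²(0.375) = 27.375
var(Y) = E[Y²] − (E[Y])² = 27.375 − (4.125)² = 10.359375
sd(Y) = √10.359375 ≈ 3.2186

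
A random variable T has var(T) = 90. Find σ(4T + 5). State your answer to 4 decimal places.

37.9473

var(4T + 5) = (4)²·90 = 1440
σ(4T + 5) = √1440 ≈ 37.9473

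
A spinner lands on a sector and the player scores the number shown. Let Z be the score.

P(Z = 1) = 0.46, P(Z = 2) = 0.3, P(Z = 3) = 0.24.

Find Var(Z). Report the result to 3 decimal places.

E[Z] = (1)(0.46) + (2)(0.3) + (3)(0.24) = 1.78
E[Z²] = (1)²(0.46) + (2)²(0.3) + (3)²(0.24) = 3.82
Var(Z) = E[Z²] − (E[Z])² = 3.82 − (1.78)² = 0.6516

0.652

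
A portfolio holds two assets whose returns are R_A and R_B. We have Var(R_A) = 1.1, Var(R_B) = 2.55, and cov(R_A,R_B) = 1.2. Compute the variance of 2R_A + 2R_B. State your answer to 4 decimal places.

Var(2R_A + 2R_B) = (2)²·Var(R_A) + (2)²·Var(R_B) + 2·(2)·(2)·cov(R_A,R_B)
= 4·1.1 + 4·2.55 + 8·1.2 = 24.2

24.2000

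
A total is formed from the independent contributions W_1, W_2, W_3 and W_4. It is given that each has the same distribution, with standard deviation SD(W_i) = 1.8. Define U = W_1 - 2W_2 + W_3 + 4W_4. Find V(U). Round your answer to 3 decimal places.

V(W_i) = (1.8)² = 3.24
By independence, V(U) = (1)²V(W_1) + (-2)²V(W_2) + (1)²V(W_3) + (4)²V(W_4)
= (1)²·3.24 + (-2)²·3.24 + (1)²·3.24 + (4)²·3.24 = 71.28

71.280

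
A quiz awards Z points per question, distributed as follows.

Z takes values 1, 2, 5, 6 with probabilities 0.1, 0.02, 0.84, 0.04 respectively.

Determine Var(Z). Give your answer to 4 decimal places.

E[Z] = (1)(0.1) + (2)(0.02) + (5)(0.84) + (6)(0.04) = 4.58
E[Z²] = (1)²(0.1) + (2)²(0.02) + (5)²(0.84) + (6)²(0.04) = 22.62
Var(Z) = E[Z²] − (E[Z])² = 22.62 − (4.58)² = 1.6436

1.6436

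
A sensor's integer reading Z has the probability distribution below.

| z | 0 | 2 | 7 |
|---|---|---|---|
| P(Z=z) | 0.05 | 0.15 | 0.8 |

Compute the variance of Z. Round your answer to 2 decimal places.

E[Z] = (0)(0.05) + (2)(0.15) + (7)(0.8) = 5.9
E[Z²] = (0)²(0.05) + (2)²(0.15) + (7)²(0.8) = 39.8
V(Z) = E[Z²] − (E[Z])² = 39.8 − (5.9)² = 4.99

4.99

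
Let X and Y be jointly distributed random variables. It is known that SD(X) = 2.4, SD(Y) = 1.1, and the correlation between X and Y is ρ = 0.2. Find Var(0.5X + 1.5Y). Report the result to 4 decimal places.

4.9545

Var(X) = (2.4)² = 5.76;  Var(Y) = (1.1)² = 1.21
cov(X,Y) = ρ·SD(X)·SD(Y) = 0.2·2.4·1.1 = 0.528
Var(0.5X + 1.5Y) = (0.5)²·Var(X) + (1.5)²·Var(Y) + 2·(0.5)·(1.5)·cov(X,Y)
= 0.25·5.76 + 2.25·1.21 + 1.5·0.528 = 4.9545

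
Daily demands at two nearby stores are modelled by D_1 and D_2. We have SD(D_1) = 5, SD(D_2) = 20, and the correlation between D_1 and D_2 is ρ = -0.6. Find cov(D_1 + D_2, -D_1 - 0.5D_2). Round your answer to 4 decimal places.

var(D_1) = (5)² = 25;  var(D_2) = (20)² = 400
cov(D_1,D_2) = ρ·SD(D_1)·SD(D_2) = -0.6·5·20 = -60
cov(D_1 + D_2, -D_1 - 0.5D_2) = (1)(-1)var(D_1) + (1)(-0.5)var(D_2) + [(1)(-0.5) + (1)(-1)]cov(D_1,D_2)
= -1·25 + -0.5·400 + -1.5·-60 = -135

-135.0000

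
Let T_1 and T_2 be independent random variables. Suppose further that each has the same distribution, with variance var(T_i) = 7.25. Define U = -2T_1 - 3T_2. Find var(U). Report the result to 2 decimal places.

94.25

By independence, var(U) = (-2)²var(T_1) + (-3)²var(T_2)
= (-2)²·7.25 + (-3)²·7.25 = 94.25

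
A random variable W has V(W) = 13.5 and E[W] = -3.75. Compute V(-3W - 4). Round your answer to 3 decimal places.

121.500

V(-3W - 4) = (-3)²·V(W) = 9·13.5 = 121.5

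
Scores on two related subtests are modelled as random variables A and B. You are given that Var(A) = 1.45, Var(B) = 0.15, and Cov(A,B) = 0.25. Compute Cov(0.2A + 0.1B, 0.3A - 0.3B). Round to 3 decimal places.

0.075

Cov(0.2A + 0.1B, 0.3A - 0.3B) = (0.2)(0.3)Var(A) + (0.1)(-0.3)Var(B) + [(0.2)(-0.3) + (0.1)(0.3)]Cov(A,B)
= 0.06·1.45 + -0.03·0.15 + -0.03·0.25 = 0.075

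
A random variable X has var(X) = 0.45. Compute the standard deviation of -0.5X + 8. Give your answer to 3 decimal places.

var(-0.5X + 8) = (-0.5)²·0.45 = 0.1125
sd(-0.5X + 8) = √0.1125 ≈ 0.335

0.335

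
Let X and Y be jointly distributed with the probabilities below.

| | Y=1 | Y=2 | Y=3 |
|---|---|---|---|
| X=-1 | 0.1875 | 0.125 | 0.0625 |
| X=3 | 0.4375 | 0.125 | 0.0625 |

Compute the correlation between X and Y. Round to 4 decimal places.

E[X] = 1.5,  E[Y] = 1.5
E[XY] = 2
Cov(X,Y) = E[XY] − E[X]E[Y] = 2 − (1.5)(1.5) = -0.25
Var(X) = 3.75,  Var(Y) = 0.5
ρ = -0.25 / √(3.75·0.5) ≈ -0.1826

-0.1826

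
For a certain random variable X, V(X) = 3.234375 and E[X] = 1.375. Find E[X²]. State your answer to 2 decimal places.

5.13

E[X²] = V(X) + (E[X])² = 3.234375 + (1.375)² = 5.125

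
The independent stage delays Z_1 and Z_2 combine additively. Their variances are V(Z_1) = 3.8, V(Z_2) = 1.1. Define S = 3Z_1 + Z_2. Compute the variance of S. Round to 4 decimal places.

35.3000

By independence, V(S) = (3)²V(Z_1) + (1)²V(Z_2)
= (3)²·3.8 + (1)²·1.1 = 35.3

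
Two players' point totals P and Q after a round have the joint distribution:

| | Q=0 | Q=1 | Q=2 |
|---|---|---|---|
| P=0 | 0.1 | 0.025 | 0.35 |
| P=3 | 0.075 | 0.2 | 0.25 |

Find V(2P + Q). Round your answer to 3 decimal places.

E[P] = 1.575,  E[Q] = 1.425,  E[PQ] = 2.1
V(P) = 4.725 − (1.575)² = 2.244375;  V(Q) = 2.625 − (1.425)² = 0.594375
Cov(P,Q) = 2.1 − (1.575)(1.425) = -0.144375
V(2P + Q) = (2)²·2.244375 + (1)²·0.594375 + 2·(2)·(1)·-0.144375 = 8.994375

8.994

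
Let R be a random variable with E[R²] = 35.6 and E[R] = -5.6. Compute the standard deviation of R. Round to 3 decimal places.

2.059

Var(R) = 35.6 − (-5.6)² = 4.24
sd(R) = √4.24 ≈ 2.059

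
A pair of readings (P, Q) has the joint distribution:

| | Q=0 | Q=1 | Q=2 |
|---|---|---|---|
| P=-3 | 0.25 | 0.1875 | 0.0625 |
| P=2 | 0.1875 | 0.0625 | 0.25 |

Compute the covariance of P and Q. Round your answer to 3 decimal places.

E[P] = -0.5,  E[Q] = 0.875
E[PQ] = 0.1875
Cov(P,Q) = E[PQ] − E[P]E[Q] = 0.1875 − (-0.5)(0.875) = 0.625

0.625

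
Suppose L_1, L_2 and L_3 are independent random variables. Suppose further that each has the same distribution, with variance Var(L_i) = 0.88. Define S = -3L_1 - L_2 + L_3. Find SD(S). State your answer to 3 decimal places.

3.111

By independence, Var(S) = (-3)²Var(L_1) + (-1)²Var(L_2) + (1)²Var(L_3)
= (-3)²·0.88 + (-1)²·0.88 + (1)²·0.88 = 9.68
SD(S) = √9.68 ≈ 3.111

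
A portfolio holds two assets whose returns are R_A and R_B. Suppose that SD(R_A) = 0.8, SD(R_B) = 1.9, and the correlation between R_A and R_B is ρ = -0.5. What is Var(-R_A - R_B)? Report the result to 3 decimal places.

2.730

Var(R_A) = (0.8)² = 0.64;  Var(R_B) = (1.9)² = 3.61
cov(R_A,R_B) = ρ·SD(R_A)·SD(R_B) = -0.5·0.8·1.9 = -0.76
Var(-R_A - R_B) = (-1)²·Var(R_A) + (-1)²·Var(R_B) + 2·(-1)·(-1)·cov(R_A,R_B)
= 1·0.64 + 1·3.61 + 2·-0.76 = 2.73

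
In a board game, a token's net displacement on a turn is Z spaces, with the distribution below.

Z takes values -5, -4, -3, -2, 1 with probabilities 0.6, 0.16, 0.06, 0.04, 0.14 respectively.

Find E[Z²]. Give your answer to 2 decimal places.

E[Z²] = (-5)²(0.6) + (-4)²(0.16) + (-3)²(0.06) + (-2)²(0.04) + (1)²(0.14) = 18.4

18.40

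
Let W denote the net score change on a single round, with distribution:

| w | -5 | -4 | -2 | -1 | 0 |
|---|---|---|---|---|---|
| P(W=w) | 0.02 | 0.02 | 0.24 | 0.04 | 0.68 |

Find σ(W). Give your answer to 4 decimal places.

1.1533

E[W] = (-5)(0.02) + (-4)(0.02) + (-2)(0.24) + (-1)(0.04) + (0)(0.68) = -0.7
E[W²] = (-5)²(0.02) + (-4)²(0.02) + (-2)²(0.24) + (-1)²(0.04) + (0)²(0.68) = 1.82
Var(W) = E[W²] − (E[W])² = 1.82 − (-0.7)² = 1.33
σ(W) = √1.33 ≈ 1.1533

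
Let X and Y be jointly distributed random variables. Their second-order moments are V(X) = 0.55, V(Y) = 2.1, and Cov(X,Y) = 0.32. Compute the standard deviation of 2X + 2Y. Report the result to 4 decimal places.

3.6277

V(2X + 2Y) = (2)²·V(X) + (2)²·V(Y) + 2·(2)·(2)·Cov(X,Y)
= 4·0.55 + 4·2.1 + 8·0.32 = 13.16
sd(2X + 2Y) = √13.16 ≈ 3.6277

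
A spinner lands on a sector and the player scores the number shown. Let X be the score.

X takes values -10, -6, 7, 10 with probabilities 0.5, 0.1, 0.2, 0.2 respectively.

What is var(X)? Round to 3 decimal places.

78.560

E[X] = (-10)(0.5) + (-6)(0.1) + (7)(0.2) + (10)(0.2) = -2.2
E[X²] = (-10)²(0.5) + (-6)²(0.1) + (7)²(0.2) + (10)²(0.2) = 83.4
var(X) = E[X²] − (E[X])² = 83.4 − (-2.2)² = 78.56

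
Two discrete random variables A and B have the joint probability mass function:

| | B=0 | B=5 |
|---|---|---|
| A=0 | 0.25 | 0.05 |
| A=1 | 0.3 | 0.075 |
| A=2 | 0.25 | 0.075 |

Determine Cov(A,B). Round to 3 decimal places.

0.100

E[A] = 1.025,  E[B] = 1
E[AB] = 1.125
Cov(A,B) = E[AB] − E[A]E[B] = 1.125 − (1.025)(1) = 0.1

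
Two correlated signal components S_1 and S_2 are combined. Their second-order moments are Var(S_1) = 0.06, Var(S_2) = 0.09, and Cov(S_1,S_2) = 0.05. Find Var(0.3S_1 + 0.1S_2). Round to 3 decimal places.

Var(0.3S_1 + 0.1S_2) = (0.3)²·Var(S_1) + (0.1)²·Var(S_2) + 2·(0.3)·(0.1)·Cov(S_1,S_2)
= 0.09·0.06 + 0.01·0.09 + 0.06·0.05 = 0.0093

0.009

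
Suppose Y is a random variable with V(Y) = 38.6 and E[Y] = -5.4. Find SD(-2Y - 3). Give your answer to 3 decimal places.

V(-2Y - 3) = (-2)²·38.6 = 154.4
SD(-2Y - 3) = √154.4 ≈ 12.426

12.426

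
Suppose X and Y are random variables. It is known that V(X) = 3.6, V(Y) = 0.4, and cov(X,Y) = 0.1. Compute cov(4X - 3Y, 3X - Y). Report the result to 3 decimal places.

43.100

cov(4X - 3Y, 3X - Y) = (4)(3)V(X) + (-3)(-1)V(Y) + [(4)(-1) + (-3)(3)]cov(X,Y)
= 12·3.6 + 3·0.4 + -13·0.1 = 43.1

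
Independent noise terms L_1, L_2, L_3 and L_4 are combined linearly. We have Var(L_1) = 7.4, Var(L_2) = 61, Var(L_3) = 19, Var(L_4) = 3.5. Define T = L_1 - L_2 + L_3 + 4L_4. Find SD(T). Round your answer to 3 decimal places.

By independence, Var(T) = (1)²Var(L_1) + (-1)²Var(L_2) + (1)²Var(L_3) + (4)²Var(L_4)
= (1)²·7.4 + (-1)²·61 + (1)²·19 + (4)²·3.5 = 143.4
SD(T) = √143.4 ≈ 11.975

11.975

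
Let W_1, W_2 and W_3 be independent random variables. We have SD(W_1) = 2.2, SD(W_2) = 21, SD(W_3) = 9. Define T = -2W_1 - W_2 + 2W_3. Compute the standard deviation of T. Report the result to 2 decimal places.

V(W_1) = 4.84, V(W_2) = 441, V(W_3) = 81
By independence, V(T) = (-2)²V(W_1) + (-1)²V(W_2) + (2)²V(W_3)
= (-2)²·4.84 + (-1)²·441 + (2)²·81 = 784.36
SD(T) = √784.36 ≈ 28.01

28.01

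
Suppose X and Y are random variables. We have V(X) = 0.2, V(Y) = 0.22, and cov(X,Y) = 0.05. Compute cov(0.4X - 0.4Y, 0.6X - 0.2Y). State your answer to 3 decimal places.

cov(0.4X - 0.4Y, 0.6X - 0.2Y) = (0.4)(0.6)V(X) + (-0.4)(-0.2)V(Y) + [(0.4)(-0.2) + (-0.4)(0.6)]cov(X,Y)
= 0.24·0.2 + 0.08·0.22 + -0.32·0.05 = 0.0496

0.050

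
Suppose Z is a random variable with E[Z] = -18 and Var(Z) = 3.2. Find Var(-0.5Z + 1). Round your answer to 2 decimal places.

0.80

Var(-0.5Z + 1) = (-0.5)²·Var(Z) = 0.25·3.2 = 0.8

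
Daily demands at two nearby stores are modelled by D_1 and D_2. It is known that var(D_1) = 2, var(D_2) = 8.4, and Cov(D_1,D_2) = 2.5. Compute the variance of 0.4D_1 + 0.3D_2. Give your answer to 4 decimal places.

var(0.4D_1 + 0.3D_2) = (0.4)²·var(D_1) + (0.3)²·var(D_2) + 2·(0.4)·(0.3)·Cov(D_1,D_2)
= 0.16·2 + 0.09·8.4 + 0.24·2.5 = 1.676

1.6760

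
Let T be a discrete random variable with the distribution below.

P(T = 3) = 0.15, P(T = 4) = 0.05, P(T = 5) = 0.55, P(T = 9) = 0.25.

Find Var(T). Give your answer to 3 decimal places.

E[T] = (3)(0.15) + (4)(0.05) + (5)(0.55) + (9)(0.25) = 5.65
E[T²] = (3)²(0.15) + (4)²(0.05) + (5)²(0.55) + (9)²(0.25) = 36.15
Var(T) = E[T²] − (E[T])² = 36.15 − (5.65)² = 4.2275

4.228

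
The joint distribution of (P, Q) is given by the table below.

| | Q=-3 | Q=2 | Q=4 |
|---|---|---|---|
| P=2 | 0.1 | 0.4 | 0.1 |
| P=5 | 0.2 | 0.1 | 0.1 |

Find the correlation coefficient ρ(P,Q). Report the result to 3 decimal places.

E[P] = 3.2,  E[Q] = 0.9
E[PQ] = 1.8
Cov(P,Q) = E[PQ] − E[P]E[Q] = 1.8 − (3.2)(0.9) = -1.08
Var(P) = 2.16,  Var(Q) = 7.09
ρ = -1.08 / √(2.16·7.09) ≈ -0.276

-0.276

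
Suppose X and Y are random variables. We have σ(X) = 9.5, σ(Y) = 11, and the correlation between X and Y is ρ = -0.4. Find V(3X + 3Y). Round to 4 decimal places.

V(X) = (9.5)² = 90.25;  V(Y) = (11)² = 121
cov(X,Y) = ρ·σ(X)·σ(Y) = -0.4·9.5·11 = -41.8
V(3X + 3Y) = (3)²·V(X) + (3)²·V(Y) + 2·(3)·(3)·cov(X,Y)
= 9·90.25 + 9·121 + 18·-41.8 = 1148.85

1148.8500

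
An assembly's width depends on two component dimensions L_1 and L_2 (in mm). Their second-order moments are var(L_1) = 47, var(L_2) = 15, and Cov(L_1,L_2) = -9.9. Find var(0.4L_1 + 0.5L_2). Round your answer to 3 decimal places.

7.310

var(0.4L_1 + 0.5L_2) = (0.4)²·var(L_1) + (0.5)²·var(L_2) + 2·(0.4)·(0.5)·Cov(L_1,L_2)
= 0.16·47 + 0.25·15 + 0.4·-9.9 = 7.31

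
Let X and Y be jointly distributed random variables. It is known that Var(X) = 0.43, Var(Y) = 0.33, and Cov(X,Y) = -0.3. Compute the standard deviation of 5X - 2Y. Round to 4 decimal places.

4.2509

Var(5X - 2Y) = (5)²·Var(X) + (-2)²·Var(Y) + 2·(5)·(-2)·Cov(X,Y)
= 25·0.43 + 4·0.33 + -20·-0.3 = 18.07
sd(5X - 2Y) = √18.07 ≈ 4.2509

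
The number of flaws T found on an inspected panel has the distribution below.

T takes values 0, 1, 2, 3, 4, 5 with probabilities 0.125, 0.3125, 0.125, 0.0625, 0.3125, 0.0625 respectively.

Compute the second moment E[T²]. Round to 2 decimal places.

7.94

E[T²] = (0)²(0.125) + (1)²(0.3125) + (2)²(0.125) + (3)²(0.0625) + (4)²(0.3125) + (5)²(0.0625) = 7.9375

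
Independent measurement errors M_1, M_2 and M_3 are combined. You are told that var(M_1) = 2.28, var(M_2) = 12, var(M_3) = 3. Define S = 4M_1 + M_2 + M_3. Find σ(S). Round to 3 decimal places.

By independence, var(S) = (4)²var(M_1) + (1)²var(M_2) + (1)²var(M_3)
= (4)²·2.28 + (1)²·12 + (1)²·3 = 51.48
σ(S) = √51.48 ≈ 7.175

7.175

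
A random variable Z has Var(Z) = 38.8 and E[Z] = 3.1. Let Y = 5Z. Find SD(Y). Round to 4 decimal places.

Var(5Z) = (5)²·38.8 = 970
SD(Y) = √970 ≈ 31.1448

31.1448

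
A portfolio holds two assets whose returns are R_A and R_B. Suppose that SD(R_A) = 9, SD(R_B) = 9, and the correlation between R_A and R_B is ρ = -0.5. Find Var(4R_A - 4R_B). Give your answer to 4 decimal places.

3888.0000

Var(R_A) = (9)² = 81;  Var(R_B) = (9)² = 81
cov(R_A,R_B) = ρ·SD(R_A)·SD(R_B) = -0.5·9·9 = -40.5
Var(4R_A - 4R_B) = (4)²·Var(R_A) + (-4)²·Var(R_B) + 2·(4)·(-4)·cov(R_A,R_B)
= 16·81 + 16·81 + -32·-40.5 = 3888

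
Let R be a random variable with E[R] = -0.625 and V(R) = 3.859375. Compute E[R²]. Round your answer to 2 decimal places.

4.25

E[R²] = V(R) + (E[R])² = 3.859375 + (-0.625)² = 4.25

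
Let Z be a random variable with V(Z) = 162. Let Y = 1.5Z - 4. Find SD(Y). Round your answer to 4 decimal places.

19.0919

V(1.5Z - 4) = (1.5)²·162 = 364.5
SD(Y) = √364.5 ≈ 19.0919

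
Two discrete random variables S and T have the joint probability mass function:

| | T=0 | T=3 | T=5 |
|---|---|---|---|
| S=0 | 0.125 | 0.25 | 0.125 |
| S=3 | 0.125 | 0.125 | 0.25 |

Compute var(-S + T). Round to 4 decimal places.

E[S] = 1.5,  E[T] = 3,  E[ST] = 4.875
var(S) = 4.5 − (1.5)² = 2.25;  var(T) = 12.75 − (3)² = 3.75
Cov(S,T) = 4.875 − (1.5)(3) = 0.375
var(-S + T) = (-1)²·2.25 + (1)²·3.75 + 2·(-1)·(1)·0.375 = 5.25

5.2500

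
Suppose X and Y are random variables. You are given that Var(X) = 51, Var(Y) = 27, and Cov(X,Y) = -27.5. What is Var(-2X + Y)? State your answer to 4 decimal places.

Var(-2X + Y) = (-2)²·Var(X) + (1)²·Var(Y) + 2·(-2)·(1)·Cov(X,Y)
= 4·51 + 1·27 + -4·-27.5 = 341

341.0000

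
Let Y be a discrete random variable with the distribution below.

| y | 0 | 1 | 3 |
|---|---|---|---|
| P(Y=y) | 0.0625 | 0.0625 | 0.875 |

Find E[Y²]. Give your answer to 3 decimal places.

7.938

E[Y²] = (0)²(0.0625) + (1)²(0.0625) + (3)²(0.875) = 7.9375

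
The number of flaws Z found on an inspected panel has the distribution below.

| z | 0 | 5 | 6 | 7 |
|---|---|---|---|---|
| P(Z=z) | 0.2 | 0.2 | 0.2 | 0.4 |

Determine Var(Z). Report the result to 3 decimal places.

6.800

E[Z] = (0)(0.2) + (5)(0.2) + (6)(0.2) + (7)(0.4) = 5
E[Z²] = (0)²(0.2) + (5)²(0.2) + (6)²(0.2) + (7)²(0.4) = 31.8
Var(Z) = E[Z²] − (E[Z])² = 31.8 − (5)² = 6.8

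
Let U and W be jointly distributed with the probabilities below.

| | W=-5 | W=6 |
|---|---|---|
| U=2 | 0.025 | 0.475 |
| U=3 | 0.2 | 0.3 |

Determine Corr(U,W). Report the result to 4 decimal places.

-0.4191

E[U] = 2.5,  E[W] = 3.525
E[UW] = 7.85
Cov(U,W) = E[UW] − E[U]E[W] = 7.85 − (2.5)(3.525) = -0.9625
var(U) = 0.25,  var(W) = 21.099375
ρ = -0.9625 / √(0.25·21.099375) ≈ -0.4191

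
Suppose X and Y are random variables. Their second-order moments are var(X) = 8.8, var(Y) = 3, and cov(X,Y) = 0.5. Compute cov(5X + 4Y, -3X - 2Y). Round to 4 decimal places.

cov(5X + 4Y, -3X - 2Y) = (5)(-3)var(X) + (4)(-2)var(Y) + [(5)(-2) + (4)(-3)]cov(X,Y)
= -15·8.8 + -8·3 + -22·0.5 = -167

-167.0000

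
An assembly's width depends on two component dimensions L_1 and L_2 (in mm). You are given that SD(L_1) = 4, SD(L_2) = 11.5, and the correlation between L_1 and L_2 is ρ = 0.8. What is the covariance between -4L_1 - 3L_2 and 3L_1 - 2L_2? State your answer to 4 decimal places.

var(L_1) = (4)² = 16;  var(L_2) = (11.5)² = 132.25
Cov(L_1,L_2) = ρ·SD(L_1)·SD(L_2) = 0.8·4·11.5 = 36.8
Cov(-4L_1 - 3L_2, 3L_1 - 2L_2) = (-4)(3)var(L_1) + (-3)(-2)var(L_2) + [(-4)(-2) + (-3)(3)]Cov(L_1,L_2)
= -12·16 + 6·132.25 + -1·36.8 = 564.7

564.7000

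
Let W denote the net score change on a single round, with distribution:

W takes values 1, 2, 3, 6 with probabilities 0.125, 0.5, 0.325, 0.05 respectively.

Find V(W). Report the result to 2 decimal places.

1.09

E[W] = (1)(0.125) + (2)(0.5) + (3)(0.325) + (6)(0.05) = 2.4
E[W²] = (1)²(0.125) + (2)²(0.5) + (3)²(0.325) + (6)²(0.05) = 6.85
V(W) = E[W²] − (E[W])² = 6.85 − (2.4)² = 1.09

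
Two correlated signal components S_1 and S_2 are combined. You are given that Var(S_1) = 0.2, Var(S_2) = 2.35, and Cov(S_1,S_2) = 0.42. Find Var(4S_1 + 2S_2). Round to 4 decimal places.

Var(4S_1 + 2S_2) = (4)²·Var(S_1) + (2)²·Var(S_2) + 2·(4)·(2)·Cov(S_1,S_2)
= 16·0.2 + 4·2.35 + 16·0.42 = 19.32

19.3200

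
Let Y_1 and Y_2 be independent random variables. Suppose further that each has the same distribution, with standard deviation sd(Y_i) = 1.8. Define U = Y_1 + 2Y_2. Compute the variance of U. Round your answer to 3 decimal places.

var(Y_i) = (1.8)² = 3.24
By independence, var(U) = (1)²var(Y_1) + (2)²var(Y_2)
= (1)²·3.24 + (2)²·3.24 = 16.2

16.200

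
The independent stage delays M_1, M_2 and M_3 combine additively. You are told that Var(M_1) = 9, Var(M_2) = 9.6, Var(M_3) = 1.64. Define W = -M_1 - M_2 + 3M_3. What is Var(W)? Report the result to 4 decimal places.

By independence, Var(W) = (-1)²Var(M_1) + (-1)²Var(M_2) + (3)²Var(M_3)
= (-1)²·9 + (-1)²·9.6 + (3)²·1.64 = 33.36

33.3600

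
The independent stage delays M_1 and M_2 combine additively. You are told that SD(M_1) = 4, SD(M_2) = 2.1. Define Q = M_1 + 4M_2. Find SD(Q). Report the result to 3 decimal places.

Var(M_1) = 16, Var(M_2) = 4.41
By independence, Var(Q) = (1)²Var(M_1) + (4)²Var(M_2)
= (1)²·16 + (4)²·4.41 = 86.56
SD(Q) = √86.56 ≈ 9.304

9.304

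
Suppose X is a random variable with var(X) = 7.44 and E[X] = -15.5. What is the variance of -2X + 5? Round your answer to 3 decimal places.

var(-2X + 5) = (-2)²·var(X) = 4·7.44 = 29.76

29.760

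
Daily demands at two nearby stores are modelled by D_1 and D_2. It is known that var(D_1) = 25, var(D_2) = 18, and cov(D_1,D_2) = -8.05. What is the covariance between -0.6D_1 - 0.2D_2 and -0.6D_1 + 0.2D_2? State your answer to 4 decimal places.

8.2800

cov(-0.6D_1 - 0.2D_2, -0.6D_1 + 0.2D_2) = (-0.6)(-0.6)var(D_1) + (-0.2)(0.2)var(D_2) + [(-0.6)(0.2) + (-0.2)(-0.6)]cov(D_1,D_2)
= 0.36·25 + -0.04·18 + 0·-8.05 = 8.28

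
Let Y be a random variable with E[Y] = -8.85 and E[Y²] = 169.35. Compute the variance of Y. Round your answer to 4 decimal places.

var(Y) = 169.35 − (-8.85)² = 91.0275

91.0275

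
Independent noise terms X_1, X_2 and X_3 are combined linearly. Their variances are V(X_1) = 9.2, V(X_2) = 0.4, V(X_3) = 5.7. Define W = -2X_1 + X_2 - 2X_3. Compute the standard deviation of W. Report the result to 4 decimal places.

7.7460

By independence, V(W) = (-2)²V(X_1) + (1)²V(X_2) + (-2)²V(X_3)
= (-2)²·9.2 + (1)²·0.4 + (-2)²·5.7 = 60
SD(W) = √60 ≈ 7.7460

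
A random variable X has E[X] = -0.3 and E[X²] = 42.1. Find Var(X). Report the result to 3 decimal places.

Var(X) = 42.1 − (-0.3)² = 42.01

42.010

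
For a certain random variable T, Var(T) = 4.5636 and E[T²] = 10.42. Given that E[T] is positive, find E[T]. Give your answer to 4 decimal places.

2.4200

(E[T])² = E[T²] − Var(T) = 10.42 − 4.5636 = 5.8564
E[T] = √5.8564 = 2.42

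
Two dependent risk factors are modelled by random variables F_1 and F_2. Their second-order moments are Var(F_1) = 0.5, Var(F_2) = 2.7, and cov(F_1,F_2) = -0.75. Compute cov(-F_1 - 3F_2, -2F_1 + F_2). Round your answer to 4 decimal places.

cov(-F_1 - 3F_2, -2F_1 + F_2) = (-1)(-2)Var(F_1) + (-3)(1)Var(F_2) + [(-1)(1) + (-3)(-2)]cov(F_1,F_2)
= 2·0.5 + -3·2.7 + 5·-0.75 = -10.85

-10.8500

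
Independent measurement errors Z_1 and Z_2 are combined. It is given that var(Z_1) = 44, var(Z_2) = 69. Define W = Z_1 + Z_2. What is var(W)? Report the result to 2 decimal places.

By independence, var(W) = (1)²var(Z_1) + (1)²var(Z_2)
= (1)²·44 + (1)²·69 = 113

113.00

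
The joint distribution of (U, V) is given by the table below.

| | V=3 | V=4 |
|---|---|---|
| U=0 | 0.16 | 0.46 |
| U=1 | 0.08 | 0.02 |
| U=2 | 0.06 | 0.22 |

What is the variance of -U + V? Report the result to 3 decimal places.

0.998

E[U] = 0.66,  E[V] = 3.7,  E[UV] = 2.44
Var(U) = 1.22 − (0.66)² = 0.7844;  Var(V) = 13.9 − (3.7)² = 0.21
cov(U,V) = 2.44 − (0.66)(3.7) = -0.002
Var(-U + V) = (-1)²·0.7844 + (1)²·0.21 + 2·(-1)·(1)·-0.002 = 0.9984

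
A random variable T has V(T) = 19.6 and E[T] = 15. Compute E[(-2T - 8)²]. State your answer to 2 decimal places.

E[-2T - 8] = -2·15 − 8 = -38
V(-2T - 8) = (-2)²·19.6 = 78.4
E[(-2T - 8)²] = V((-2T - 8)) + (E[(-2T - 8)])² = 78.4 + (-38)² = 1522.4

1522.40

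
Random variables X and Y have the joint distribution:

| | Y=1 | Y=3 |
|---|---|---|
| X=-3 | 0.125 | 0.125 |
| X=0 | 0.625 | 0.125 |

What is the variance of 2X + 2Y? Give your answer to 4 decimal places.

E[X] = -0.75,  E[Y] = 1.5,  E[XY] = -1.5
V(X) = 2.25 − (-0.75)² = 1.6875;  V(Y) = 3 − (1.5)² = 0.75
Cov(X,Y) = -1.5 − (-0.75)(1.5) = -0.375
V(2X + 2Y) = (2)²·1.6875 + (2)²·0.75 + 2·(2)·(2)·-0.375 = 6.75

6.7500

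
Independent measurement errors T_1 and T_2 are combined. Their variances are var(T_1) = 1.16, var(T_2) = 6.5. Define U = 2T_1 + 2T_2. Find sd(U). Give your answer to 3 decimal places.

5.535

By independence, var(U) = (2)²var(T_1) + (2)²var(T_2)
= (2)²·1.16 + (2)²·6.5 = 30.64
sd(U) = √30.64 ≈ 5.535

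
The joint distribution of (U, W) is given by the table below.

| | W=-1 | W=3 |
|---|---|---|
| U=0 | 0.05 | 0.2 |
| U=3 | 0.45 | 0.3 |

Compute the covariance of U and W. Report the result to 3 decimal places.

E[U] = 2.25,  E[W] = 1
E[UW] = 1.35
cov(U,W) = E[UW] − E[U]E[W] = 1.35 − (2.25)(1) = -0.9

-0.900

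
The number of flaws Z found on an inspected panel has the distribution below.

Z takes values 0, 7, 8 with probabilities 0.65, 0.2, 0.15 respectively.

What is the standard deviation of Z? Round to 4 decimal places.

E[Z] = (0)(0.65) + (7)(0.2) + (8)(0.15) = 2.6
E[Z²] = (0)²(0.65) + (7)²(0.2) + (8)²(0.15) = 19.4
Var(Z) = E[Z²] − (E[Z])² = 19.4 − (2.6)² = 12.64
σ(Z) = √12.64 ≈ 3.5553

3.5553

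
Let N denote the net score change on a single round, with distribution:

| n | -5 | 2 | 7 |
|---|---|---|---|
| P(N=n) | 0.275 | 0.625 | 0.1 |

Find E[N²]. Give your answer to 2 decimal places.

E[N²] = (-5)²(0.275) + (2)²(0.625) + (7)²(0.1) = 14.275

14.28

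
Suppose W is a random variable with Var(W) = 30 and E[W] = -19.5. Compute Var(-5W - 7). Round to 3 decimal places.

750.000

Var(-5W - 7) = (-5)²·Var(W) = 25·30 = 750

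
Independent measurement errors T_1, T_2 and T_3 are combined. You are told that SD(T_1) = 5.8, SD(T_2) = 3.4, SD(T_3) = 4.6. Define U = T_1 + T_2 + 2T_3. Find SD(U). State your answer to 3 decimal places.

var(T_1) = 33.64, var(T_2) = 11.56, var(T_3) = 21.16
By independence, var(U) = (1)²var(T_1) + (1)²var(T_2) + (2)²var(T_3)
= (1)²·33.64 + (1)²·11.56 + (2)²·21.16 = 129.84
SD(U) = √129.84 ≈ 11.395

11.395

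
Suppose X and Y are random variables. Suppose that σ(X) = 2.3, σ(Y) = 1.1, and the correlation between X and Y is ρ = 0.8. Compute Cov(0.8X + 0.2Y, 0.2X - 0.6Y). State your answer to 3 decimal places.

-0.189

Var(X) = (2.3)² = 5.29;  Var(Y) = (1.1)² = 1.21
Cov(X,Y) = ρ·σ(X)·σ(Y) = 0.8·2.3·1.1 = 2.024
Cov(0.8X + 0.2Y, 0.2X - 0.6Y) = (0.8)(0.2)Var(X) + (0.2)(-0.6)Var(Y) + [(0.8)(-0.6) + (0.2)(0.2)]Cov(X,Y)
= 0.16·5.29 + -0.12·1.21 + -0.44·2.024 = -0.18936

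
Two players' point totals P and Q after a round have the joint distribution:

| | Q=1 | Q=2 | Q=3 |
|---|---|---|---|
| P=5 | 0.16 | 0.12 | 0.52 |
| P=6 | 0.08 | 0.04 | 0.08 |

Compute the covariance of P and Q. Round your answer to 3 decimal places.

-0.072

E[P] = 5.2,  E[Q] = 2.36
E[PQ] = 12.2
Cov(P,Q) = E[PQ] − E[P]E[Q] = 12.2 − (5.2)(2.36) = -0.072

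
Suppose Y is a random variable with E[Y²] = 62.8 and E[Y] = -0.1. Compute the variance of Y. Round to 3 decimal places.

Var(Y) = 62.8 − (-0.1)² = 62.79

62.790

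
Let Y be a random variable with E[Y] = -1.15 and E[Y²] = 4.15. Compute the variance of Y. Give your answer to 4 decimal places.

V(Y) = 4.15 − (-1.15)² = 2.8275

2.8275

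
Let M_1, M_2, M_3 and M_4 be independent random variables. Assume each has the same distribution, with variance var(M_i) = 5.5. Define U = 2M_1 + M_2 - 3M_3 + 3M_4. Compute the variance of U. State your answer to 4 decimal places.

By independence, var(U) = (2)²var(M_1) + (1)²var(M_2) + (-3)²var(M_3) + (3)²var(M_4)
= (2)²·5.5 + (1)²·5.5 + (-3)²·5.5 + (3)²·5.5 = 126.5

126.5000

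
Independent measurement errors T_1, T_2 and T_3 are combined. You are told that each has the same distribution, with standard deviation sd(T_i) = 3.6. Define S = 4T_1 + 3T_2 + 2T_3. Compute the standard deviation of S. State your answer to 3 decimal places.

Var(T_i) = (3.6)² = 12.96
By independence, Var(S) = (4)²Var(T_1) + (3)²Var(T_2) + (2)²Var(T_3)
= (4)²·12.96 + (3)²·12.96 + (2)²·12.96 = 375.84
sd(S) = √375.84 ≈ 19.387

19.387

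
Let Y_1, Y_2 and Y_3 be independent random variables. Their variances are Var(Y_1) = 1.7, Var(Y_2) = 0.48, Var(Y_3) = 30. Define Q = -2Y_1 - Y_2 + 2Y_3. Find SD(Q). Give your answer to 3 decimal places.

11.282

By independence, Var(Q) = (-2)²Var(Y_1) + (-1)²Var(Y_2) + (2)²Var(Y_3)
= (-2)²·1.7 + (-1)²·0.48 + (2)²·30 = 127.28
SD(Q) = √127.28 ≈ 11.282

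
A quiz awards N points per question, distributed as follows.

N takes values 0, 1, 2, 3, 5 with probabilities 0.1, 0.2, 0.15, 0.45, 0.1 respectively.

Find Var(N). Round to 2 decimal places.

1.83

E[N] = (0)(0.1) + (1)(0.2) + (2)(0.15) + (3)(0.45) + (5)(0.1) = 2.35
E[N²] = (0)²(0.1) + (1)²(0.2) + (2)²(0.15) + (3)²(0.45) + (5)²(0.1) = 7.35
Var(N) = E[N²] − (E[N])² = 7.35 − (2.35)² = 1.8275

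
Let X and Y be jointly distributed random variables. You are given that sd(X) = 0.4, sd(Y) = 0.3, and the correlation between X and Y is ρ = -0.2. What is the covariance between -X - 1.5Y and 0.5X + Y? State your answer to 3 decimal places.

V(X) = (0.4)² = 0.16;  V(Y) = (0.3)² = 0.09
cov(X,Y) = ρ·sd(X)·sd(Y) = -0.2·0.4·0.3 = -0.024
cov(-X - 1.5Y, 0.5X + Y) = (-1)(0.5)V(X) + (-1.5)(1)V(Y) + [(-1)(1) + (-1.5)(0.5)]cov(X,Y)
= -0.5·0.16 + -1.5·0.09 + -1.75·-0.024 = -0.173

-0.173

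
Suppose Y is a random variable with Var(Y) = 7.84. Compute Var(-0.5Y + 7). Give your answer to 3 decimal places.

Var(-0.5Y + 7) = (-0.5)²·Var(Y) = 0.25·7.84 = 1.96

1.960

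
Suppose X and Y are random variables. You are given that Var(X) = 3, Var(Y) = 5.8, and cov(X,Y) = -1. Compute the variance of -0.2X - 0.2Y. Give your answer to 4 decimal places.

Var(-0.2X - 0.2Y) = (-0.2)²·Var(X) + (-0.2)²·Var(Y) + 2·(-0.2)·(-0.2)·cov(X,Y)
= 0.04·3 + 0.04·5.8 + 0.08·-1 = 0.272

0.2720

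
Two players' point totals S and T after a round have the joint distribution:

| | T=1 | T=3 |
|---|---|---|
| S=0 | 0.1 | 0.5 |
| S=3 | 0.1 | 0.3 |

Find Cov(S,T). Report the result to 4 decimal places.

E[S] = 1.2,  E[T] = 2.6
E[ST] = 3
Cov(S,T) = E[ST] − E[S]E[T] = 3 − (1.2)(2.6) = -0.12

-0.1200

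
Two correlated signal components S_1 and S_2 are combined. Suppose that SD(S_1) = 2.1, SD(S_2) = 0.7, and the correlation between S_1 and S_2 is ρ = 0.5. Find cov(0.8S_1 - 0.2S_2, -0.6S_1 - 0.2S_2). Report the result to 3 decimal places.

-2.127

Var(S_1) = (2.1)² = 4.41;  Var(S_2) = (0.7)² = 0.49
cov(S_1,S_2) = ρ·SD(S_1)·SD(S_2) = 0.5·2.1·0.7 = 0.735
cov(0.8S_1 - 0.2S_2, -0.6S_1 - 0.2S_2) = (0.8)(-0.6)Var(S_1) + (-0.2)(-0.2)Var(S_2) + [(0.8)(-0.2) + (-0.2)(-0.6)]cov(S_1,S_2)
= -0.48·4.41 + 0.04·0.49 + -0.04·0.735 = -2.1266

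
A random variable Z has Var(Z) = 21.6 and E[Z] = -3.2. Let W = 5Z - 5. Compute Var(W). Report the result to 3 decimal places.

Var(5Z - 5) = (5)²·Var(Z) = 25·21.6 = 540

540.000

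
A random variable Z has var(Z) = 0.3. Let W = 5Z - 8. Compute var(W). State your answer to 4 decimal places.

7.5000

var(5Z - 8) = (5)²·var(Z) = 25·0.3 = 7.5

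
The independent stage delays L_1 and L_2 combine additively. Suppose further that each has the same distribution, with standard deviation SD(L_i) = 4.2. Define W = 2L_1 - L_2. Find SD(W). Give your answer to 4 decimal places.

9.3915

Var(L_i) = (4.2)² = 17.64
By independence, Var(W) = (2)²Var(L_1) + (-1)²Var(L_2)
= (2)²·17.64 + (-1)²·17.64 = 88.2
SD(W) = √88.2 ≈ 9.3915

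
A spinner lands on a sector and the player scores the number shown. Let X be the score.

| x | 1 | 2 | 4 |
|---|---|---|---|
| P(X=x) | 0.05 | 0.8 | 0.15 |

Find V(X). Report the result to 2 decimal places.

E[X] = (1)(0.05) + (2)(0.8) + (4)(0.15) = 2.25
E[X²] = (1)²(0.05) + (2)²(0.8) + (4)²(0.15) = 5.65
V(X) = E[X²] − (E[X])² = 5.65 − (2.25)² = 0.5875

0.59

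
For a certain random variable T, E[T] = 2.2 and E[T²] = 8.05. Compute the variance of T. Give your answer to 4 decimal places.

3.2100

Var(T) = 8.05 − (2.2)² = 3.21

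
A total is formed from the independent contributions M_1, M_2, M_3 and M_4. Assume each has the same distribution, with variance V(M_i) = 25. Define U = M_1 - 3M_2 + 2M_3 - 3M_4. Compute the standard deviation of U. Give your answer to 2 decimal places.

23.98

By independence, V(U) = (1)²V(M_1) + (-3)²V(M_2) + (2)²V(M_3) + (-3)²V(M_4)
= (1)²·25 + (-3)²·25 + (2)²·25 + (-3)²·25 = 575
σ(U) = √575 ≈ 23.98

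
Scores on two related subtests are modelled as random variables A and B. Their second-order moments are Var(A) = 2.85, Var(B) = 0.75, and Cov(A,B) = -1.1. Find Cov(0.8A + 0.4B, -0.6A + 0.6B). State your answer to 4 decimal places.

Cov(0.8A + 0.4B, -0.6A + 0.6B) = (0.8)(-0.6)Var(A) + (0.4)(0.6)Var(B) + [(0.8)(0.6) + (0.4)(-0.6)]Cov(A,B)
= -0.48·2.85 + 0.24·0.75 + 0.24·-1.1 = -1.452

-1.4520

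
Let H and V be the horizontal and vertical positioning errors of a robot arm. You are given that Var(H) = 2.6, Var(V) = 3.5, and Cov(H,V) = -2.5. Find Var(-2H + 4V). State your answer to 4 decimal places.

106.4000

Var(-2H + 4V) = (-2)²·Var(H) + (4)²·Var(V) + 2·(-2)·(4)·Cov(H,V)
= 4·2.6 + 16·3.5 + -16·-2.5 = 106.4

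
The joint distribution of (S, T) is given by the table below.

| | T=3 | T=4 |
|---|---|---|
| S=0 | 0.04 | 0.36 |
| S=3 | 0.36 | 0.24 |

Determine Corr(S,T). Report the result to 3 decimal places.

-0.500

E[S] = 1.8,  E[T] = 3.6
E[ST] = 6.12
cov(S,T) = E[ST] − E[S]E[T] = 6.12 − (1.8)(3.6) = -0.36
V(S) = 2.16,  V(T) = 0.24
ρ = -0.36 / √(2.16·0.24) ≈ -0.500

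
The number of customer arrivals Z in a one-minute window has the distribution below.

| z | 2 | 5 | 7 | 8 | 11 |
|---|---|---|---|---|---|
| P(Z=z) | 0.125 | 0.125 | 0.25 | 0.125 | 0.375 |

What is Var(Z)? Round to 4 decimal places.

E[Z] = (2)(0.125) + (5)(0.125) + (7)(0.25) + (8)(0.125) + (11)(0.375) = 7.75
E[Z²] = (2)²(0.125) + (5)²(0.125) + (7)²(0.25) + (8)²(0.125) + (11)²(0.375) = 69.25
Var(Z) = E[Z²] − (E[Z])² = 69.25 − (7.75)² = 9.1875

9.1875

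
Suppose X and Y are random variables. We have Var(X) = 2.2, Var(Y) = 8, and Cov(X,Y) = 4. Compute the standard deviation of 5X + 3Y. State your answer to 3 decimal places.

15.716

Var(5X + 3Y) = (5)²·Var(X) + (3)²·Var(Y) + 2·(5)·(3)·Cov(X,Y)
= 25·2.2 + 9·8 + 30·4 = 247
SD(5X + 3Y) = √247 ≈ 15.716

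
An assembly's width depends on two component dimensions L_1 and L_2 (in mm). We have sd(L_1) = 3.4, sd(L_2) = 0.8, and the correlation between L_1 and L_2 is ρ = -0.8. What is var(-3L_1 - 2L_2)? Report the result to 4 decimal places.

var(L_1) = (3.4)² = 11.56;  var(L_2) = (0.8)² = 0.64
cov(L_1,L_2) = ρ·sd(L_1)·sd(L_2) = -0.8·3.4·0.8 = -2.176
var(-3L_1 - 2L_2) = (-3)²·var(L_1) + (-2)²·var(L_2) + 2·(-3)·(-2)·cov(L_1,L_2)
= 9·11.56 + 4·0.64 + 12·-2.176 = 80.488

80.4880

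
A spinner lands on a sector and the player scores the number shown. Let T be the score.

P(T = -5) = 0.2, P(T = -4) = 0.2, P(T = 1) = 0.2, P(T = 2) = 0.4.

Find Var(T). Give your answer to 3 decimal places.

E[T] = (-5)(0.2) + (-4)(0.2) + (1)(0.2) + (2)(0.4) = -0.8
E[T²] = (-5)²(0.2) + (-4)²(0.2) + (1)²(0.2) + (2)²(0.4) = 10
Var(T) = E[T²] − (E[T])² = 10 − (-0.8)² = 9.36

9.360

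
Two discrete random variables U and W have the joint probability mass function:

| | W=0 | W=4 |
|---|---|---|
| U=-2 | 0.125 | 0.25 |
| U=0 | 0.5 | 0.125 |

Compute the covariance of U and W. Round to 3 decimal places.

-0.875

E[U] = -0.75,  E[W] = 1.5
E[UW] = -2
Cov(U,W) = E[UW] − E[U]E[W] = -2 − (-0.75)(1.5) = -0.875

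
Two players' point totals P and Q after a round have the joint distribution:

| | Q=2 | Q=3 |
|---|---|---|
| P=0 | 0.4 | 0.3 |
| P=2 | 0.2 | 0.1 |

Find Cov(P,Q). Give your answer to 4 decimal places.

-0.0400

E[P] = 0.6,  E[Q] = 2.4
E[PQ] = 1.4
Cov(P,Q) = E[PQ] − E[P]E[Q] = 1.4 − (0.6)(2.4) = -0.04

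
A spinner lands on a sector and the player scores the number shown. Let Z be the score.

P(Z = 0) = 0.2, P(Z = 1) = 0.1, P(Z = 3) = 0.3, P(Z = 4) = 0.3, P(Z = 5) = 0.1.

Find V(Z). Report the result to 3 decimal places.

E[Z] = (0)(0.2) + (1)(0.1) + (3)(0.3) + (4)(0.3) + (5)(0.1) = 2.7
E[Z²] = (0)²(0.2) + (1)²(0.1) + (3)²(0.3) + (4)²(0.3) + (5)²(0.1) = 10.1
V(Z) = E[Z²] − (E[Z])² = 10.1 − (2.7)² = 2.81

2.810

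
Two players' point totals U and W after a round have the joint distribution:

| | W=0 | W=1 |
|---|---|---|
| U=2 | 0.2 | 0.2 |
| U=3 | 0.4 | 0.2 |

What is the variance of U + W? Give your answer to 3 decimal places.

E[U] = 2.6,  E[W] = 0.4,  E[UW] = 1
var(U) = 7 − (2.6)² = 0.24;  var(W) = 0.4 − (0.4)² = 0.24
Cov(U,W) = 1 − (2.6)(0.4) = -0.04
var(U + W) = (1)²·0.24 + (1)²·0.24 + 2·(1)·(1)·-0.04 = 0.4

0.400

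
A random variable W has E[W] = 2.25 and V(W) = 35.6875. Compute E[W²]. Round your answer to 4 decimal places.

E[W²] = V(W) + (E[W])² = 35.6875 + (2.25)² = 40.75

40.7500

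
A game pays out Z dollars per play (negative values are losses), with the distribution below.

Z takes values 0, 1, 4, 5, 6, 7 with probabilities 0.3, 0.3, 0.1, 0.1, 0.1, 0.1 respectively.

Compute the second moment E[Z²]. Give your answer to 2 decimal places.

12.90

E[Z²] = (0)²(0.3) + (1)²(0.3) + (4)²(0.1) + (5)²(0.1) + (6)²(0.1) + (7)²(0.1) = 12.9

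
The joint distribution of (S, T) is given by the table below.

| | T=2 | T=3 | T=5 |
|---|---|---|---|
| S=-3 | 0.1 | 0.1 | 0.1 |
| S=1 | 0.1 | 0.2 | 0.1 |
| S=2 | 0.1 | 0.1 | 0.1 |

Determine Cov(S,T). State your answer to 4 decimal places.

E[S] = 0.1,  E[T] = 3.3
E[ST] = 0.3
Cov(S,T) = E[ST] − E[S]E[T] = 0.3 − (0.1)(3.3) = -0.03

-0.0300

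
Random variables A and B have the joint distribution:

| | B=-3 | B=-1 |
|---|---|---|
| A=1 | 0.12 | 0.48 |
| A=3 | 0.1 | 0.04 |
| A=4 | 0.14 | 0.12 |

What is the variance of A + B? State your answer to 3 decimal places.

1.744

E[A] = 2.06,  E[B] = -1.72,  E[AB] = -4.02
var(A) = 6.02 − (2.06)² = 1.7764;  var(B) = 3.88 − (-1.72)² = 0.9216
Cov(A,B) = -4.02 − (2.06)(-1.72) = -0.4768
var(A + B) = (1)²·1.7764 + (1)²·0.9216 + 2·(1)·(1)·-0.4768 = 1.7444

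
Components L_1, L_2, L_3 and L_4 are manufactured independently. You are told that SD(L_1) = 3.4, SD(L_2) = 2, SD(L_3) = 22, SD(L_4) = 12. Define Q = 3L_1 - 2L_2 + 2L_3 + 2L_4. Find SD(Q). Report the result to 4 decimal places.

51.3034

var(L_1) = 11.56, var(L_2) = 4, var(L_3) = 484, var(L_4) = 144
By independence, var(Q) = (3)²var(L_1) + (-2)²var(L_2) + (2)²var(L_3) + (2)²var(L_4)
= (3)²·11.56 + (-2)²·4 + (2)²·484 + (2)²·144 = 2632.04
SD(Q) = √2632.04 ≈ 51.3034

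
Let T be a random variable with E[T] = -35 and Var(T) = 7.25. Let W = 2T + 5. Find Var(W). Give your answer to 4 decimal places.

Var(2T + 5) = (2)²·Var(T) = 4·7.25 = 29

29.0000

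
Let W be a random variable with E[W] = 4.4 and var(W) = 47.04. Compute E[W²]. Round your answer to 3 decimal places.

E[W²] = var(W) + (E[W])² = 47.04 + (4.4)² = 66.4

66.400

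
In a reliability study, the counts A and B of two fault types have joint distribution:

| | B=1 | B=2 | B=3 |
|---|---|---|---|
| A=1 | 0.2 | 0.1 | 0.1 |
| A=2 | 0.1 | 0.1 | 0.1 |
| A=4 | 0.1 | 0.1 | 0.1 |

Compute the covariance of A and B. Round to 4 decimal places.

0.1200

E[A] = 2.2,  E[B] = 1.9
E[AB] = 4.3
Cov(A,B) = E[AB] − E[A]E[B] = 4.3 − (2.2)(1.9) = 0.12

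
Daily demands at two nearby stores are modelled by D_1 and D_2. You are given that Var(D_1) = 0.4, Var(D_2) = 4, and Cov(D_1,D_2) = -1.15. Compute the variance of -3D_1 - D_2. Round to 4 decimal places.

Var(-3D_1 - D_2) = (-3)²·Var(D_1) + (-1)²·Var(D_2) + 2·(-3)·(-1)·Cov(D_1,D_2)
= 9·0.4 + 1·4 + 6·-1.15 = 0.7

0.7000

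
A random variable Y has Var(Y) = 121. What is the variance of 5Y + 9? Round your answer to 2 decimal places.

3025.00

Var(5Y + 9) = (5)²·Var(Y) = 25·121 = 3025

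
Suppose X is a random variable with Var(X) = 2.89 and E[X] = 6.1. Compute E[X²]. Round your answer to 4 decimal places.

40.1000

E[X²] = Var(X) + (E[X])² = 2.89 + (6.1)² = 40.1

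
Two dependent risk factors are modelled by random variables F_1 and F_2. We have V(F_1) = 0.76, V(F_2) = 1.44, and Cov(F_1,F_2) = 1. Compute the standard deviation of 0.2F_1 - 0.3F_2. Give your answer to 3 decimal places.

0.200

V(0.2F_1 - 0.3F_2) = (0.2)²·V(F_1) + (-0.3)²·V(F_2) + 2·(0.2)·(-0.3)·Cov(F_1,F_2)
= 0.04·0.76 + 0.09·1.44 + -0.12·1 = 0.04
σ(0.2F_1 - 0.3F_2) = √0.04 ≈ 0.200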